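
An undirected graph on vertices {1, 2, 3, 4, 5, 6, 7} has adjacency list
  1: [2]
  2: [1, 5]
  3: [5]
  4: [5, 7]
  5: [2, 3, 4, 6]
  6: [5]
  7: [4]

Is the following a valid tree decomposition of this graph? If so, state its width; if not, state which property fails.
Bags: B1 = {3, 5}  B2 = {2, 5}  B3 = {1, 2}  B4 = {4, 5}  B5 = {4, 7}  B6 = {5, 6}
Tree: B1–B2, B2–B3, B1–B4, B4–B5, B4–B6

Yes; width 1.

Checking the three conditions: (i) the bags cover all of {1, 2, 3, 4, 5, 6, 7}; (ii) for each edge, some bag contains both endpoints; (iii) the bags containing any fixed vertex form a subtree. All hold, so the decomposition is valid with width 2 − 1 = 1.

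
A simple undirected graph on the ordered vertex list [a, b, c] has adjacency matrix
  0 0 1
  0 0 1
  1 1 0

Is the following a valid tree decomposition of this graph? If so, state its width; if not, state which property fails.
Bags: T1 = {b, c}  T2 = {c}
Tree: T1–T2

A tree decomposition must satisfy three properties: every vertex lies in some bag; for every edge, both endpoints lie together in some bag; and for every vertex, the bags containing it form a connected subtree. Here vertex a appears in no bag, so the decomposition is invalid.

No — vertex a appears in no bag.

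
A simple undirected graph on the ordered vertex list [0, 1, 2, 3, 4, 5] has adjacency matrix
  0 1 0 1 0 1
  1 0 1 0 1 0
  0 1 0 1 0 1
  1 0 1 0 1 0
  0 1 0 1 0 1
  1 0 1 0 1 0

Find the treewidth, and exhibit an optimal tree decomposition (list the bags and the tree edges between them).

Treewidth 3.
One optimal decomposition is:
Bags: B1 = {0, 1, 3, 5}  B2 = {1, 3, 4, 5}  B3 = {1, 2, 3, 5}
Tree: B1–B2, B2–B3

Every bag has size at most 4, so the width is 4 − 1 = 3 and tw(G) ≤ 3. For the lower bound: the 4 vertex sets {0,3}, {1,4}, {5}, {2} are disjoint, each induces a connected subgraph, and every pair is joined by at least one edge of G. Contracting each set to a single vertex therefore yields K_{4} as a minor, and since treewidth is minor-monotone, tw(G) ≥ tw(K_{4}) = 3. Combining the bounds, tw(G) = 3.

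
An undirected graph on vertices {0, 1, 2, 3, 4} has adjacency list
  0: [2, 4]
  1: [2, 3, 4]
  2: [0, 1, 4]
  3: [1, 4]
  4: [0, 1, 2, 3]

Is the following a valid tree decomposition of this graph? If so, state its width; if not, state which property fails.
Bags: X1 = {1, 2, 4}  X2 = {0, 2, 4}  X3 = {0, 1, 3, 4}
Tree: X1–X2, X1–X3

A tree decomposition must satisfy three properties: every vertex lies in some bag; for every edge, both endpoints lie together in some bag; and for every vertex, the bags containing it form a connected subtree. Here bags containing vertex 0 are not connected in the tree, so the decomposition is invalid.

No — bags containing vertex 0 are not connected in the tree.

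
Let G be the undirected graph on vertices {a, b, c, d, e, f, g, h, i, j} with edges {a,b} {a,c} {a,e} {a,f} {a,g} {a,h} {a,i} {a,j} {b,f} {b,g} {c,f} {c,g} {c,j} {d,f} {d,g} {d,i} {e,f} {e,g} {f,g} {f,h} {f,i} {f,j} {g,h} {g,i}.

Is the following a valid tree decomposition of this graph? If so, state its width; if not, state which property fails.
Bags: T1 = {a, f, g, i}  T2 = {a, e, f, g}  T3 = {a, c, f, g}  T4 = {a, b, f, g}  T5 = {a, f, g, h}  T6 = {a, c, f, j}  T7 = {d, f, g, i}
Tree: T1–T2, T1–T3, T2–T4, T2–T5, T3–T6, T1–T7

Every vertex of G appears in some bag (union = {a, b, c, d, e, f, g, h, i, j}); every edge is covered by a bag; and for each vertex v the set of bags containing v is connected in the bag tree. The decomposition is therefore valid. The largest bag has 4 vertices, so the width is 3.

Yes; width 3.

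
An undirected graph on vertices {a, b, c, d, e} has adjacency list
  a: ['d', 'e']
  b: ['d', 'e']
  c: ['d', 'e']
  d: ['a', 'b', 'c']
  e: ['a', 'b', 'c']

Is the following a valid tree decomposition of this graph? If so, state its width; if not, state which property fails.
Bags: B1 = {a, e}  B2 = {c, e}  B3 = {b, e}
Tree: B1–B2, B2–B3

No — vertex d appears in no bag.

A tree decomposition must satisfy three properties: every vertex lies in some bag; for every edge, both endpoints lie together in some bag; and for every vertex, the bags containing it form a connected subtree. Here vertex d appears in no bag, so the decomposition is invalid.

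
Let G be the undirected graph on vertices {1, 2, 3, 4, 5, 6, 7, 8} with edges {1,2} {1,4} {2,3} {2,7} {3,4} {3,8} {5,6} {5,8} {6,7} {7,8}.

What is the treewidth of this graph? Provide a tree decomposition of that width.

Treewidth 2.
One optimal decomposition is:
Bags: B1 = {1, 3, 4}  B2 = {1, 2, 3}  B3 = {2, 3, 8}  B4 = {2, 7, 8}  B5 = {5, 7, 8}  B6 = {5, 6, 7}
Tree: B1–B2, B2–B3, B3–B4, B4–B5, B5–B6

Every bag has size at most 3, so the width is 3 − 1 = 2 and tw(G) ≤ 2. For the lower bound, G contains the cycle 4–1–2–3–4, so G is not a forest; only forests have treewidth ≤ 1, hence tw(G) ≥ 2. The upper and lower bounds meet at 2, so that is the treewidth.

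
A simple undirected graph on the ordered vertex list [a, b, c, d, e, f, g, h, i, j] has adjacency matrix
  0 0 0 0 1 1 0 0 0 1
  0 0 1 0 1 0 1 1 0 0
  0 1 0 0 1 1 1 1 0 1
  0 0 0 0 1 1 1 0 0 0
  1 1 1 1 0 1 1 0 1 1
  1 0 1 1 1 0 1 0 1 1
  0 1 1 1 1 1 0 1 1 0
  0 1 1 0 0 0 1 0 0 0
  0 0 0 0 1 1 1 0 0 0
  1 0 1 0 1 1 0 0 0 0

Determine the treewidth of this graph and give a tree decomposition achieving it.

Treewidth 3.
Bags: B1 = {c, e, f, j}  B2 = {c, e, f, g}  B3 = {b, c, e, g}  B4 = {a, e, f, j}  B5 = {e, f, g, i}  B6 = {b, c, g, h}  B7 = {d, e, f, g}
Tree: B1–B2, B2–B3, B1–B4, B2–B5, B3–B6, B5–B7

Each bag holds 4 vertices, so the decomposition has width 3, which upper-bounds the treewidth. For the lower bound, the 4 vertices {d, e, f, g} are pairwise adjacent, and any tree decomposition puts a clique entirely inside one bag — forcing width ≥ 3. Therefore the treewidth is 3.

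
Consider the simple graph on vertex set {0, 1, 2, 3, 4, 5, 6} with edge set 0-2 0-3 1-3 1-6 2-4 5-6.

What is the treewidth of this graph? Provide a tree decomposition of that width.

Treewidth 1.
One such decomposition:
Bags: B1 = {2, 4}  B2 = {0, 2}  B3 = {0, 3}  B4 = {1, 3}  B5 = {1, 6}  B6 = {5, 6}
Tree: B1–B2, B2–B3, B3–B4, B4–B5, B5–B6

Each bag holds 2 vertices, so the decomposition has width 1, which upper-bounds the treewidth. Any graph with an edge has treewidth ≥ 1, and G has the edge 4–2. Therefore the treewidth is 1.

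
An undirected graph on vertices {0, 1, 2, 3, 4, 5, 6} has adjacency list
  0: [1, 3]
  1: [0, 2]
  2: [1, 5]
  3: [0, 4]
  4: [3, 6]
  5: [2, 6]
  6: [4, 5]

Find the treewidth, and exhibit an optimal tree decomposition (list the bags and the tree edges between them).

The largest bag has 3 vertices, giving width 2; this decomposition certifies tw(G) ≤ 2. The edges 2–1–0–3–4–6–5–2 form a cycle, so G is not a tree and its treewidth is at least 2. Hence tw(G) = 2 exactly.

Treewidth 2.
Bags: B1 = {0, 1, 2}  B2 = {0, 2, 3}  B3 = {2, 3, 4}  B4 = {2, 4, 6}  B5 = {2, 5, 6}
Tree: B1–B2, B2–B3, B3–B4, B4–B5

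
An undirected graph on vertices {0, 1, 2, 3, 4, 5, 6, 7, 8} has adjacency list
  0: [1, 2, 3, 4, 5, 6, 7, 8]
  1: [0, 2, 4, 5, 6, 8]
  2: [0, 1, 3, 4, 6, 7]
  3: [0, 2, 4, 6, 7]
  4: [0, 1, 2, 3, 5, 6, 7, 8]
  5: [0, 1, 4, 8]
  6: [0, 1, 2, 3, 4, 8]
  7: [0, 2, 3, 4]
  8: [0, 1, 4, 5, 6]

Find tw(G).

4

A width-4 tree decomposition is:
Bags: B1 = {0, 2, 3, 4, 6}  B2 = {0, 1, 2, 4, 6}  B3 = {0, 1, 4, 6, 8}  B4 = {0, 2, 3, 4, 7}  B5 = {0, 1, 4, 5, 8}
Tree: B1–B2, B2–B3, B1–B4, B3–B5
Every bag has size at most 5, so the width is 5 − 1 = 4 and tw(G) ≤ 4. On the other hand G contains the 5-clique {0, 1, 4, 5, 8}. A clique must lie in a single bag of any decomposition, so no decomposition can have width below 4. Combining the bounds, tw(G) = 4.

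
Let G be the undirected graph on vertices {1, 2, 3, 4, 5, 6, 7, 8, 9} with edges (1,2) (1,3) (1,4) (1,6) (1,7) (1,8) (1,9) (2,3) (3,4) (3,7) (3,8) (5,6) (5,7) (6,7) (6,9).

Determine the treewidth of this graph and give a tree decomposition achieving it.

Every bag has size at most 3, so the width is 3 − 1 = 2 and tw(G) ≤ 2. On the other hand G contains the 3-clique {1, 6, 9}. A clique must lie in a single bag of any decomposition, so no decomposition can have width below 2. Therefore the treewidth is 2.

Treewidth 2.
Bags: B1 = {1, 3, 7}  B2 = {1, 6, 7}  B3 = {1, 2, 3}  B4 = {1, 3, 8}  B5 = {5, 6, 7}  B6 = {1, 6, 9}  B7 = {1, 3, 4}
Tree: B1–B2, B1–B3, B3–B4, B2–B5, B2–B6, B3–B7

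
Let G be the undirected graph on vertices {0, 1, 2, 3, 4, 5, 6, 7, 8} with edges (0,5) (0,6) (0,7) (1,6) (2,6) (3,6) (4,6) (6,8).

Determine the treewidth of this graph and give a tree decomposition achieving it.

Treewidth 1.
Bags: B1 = {1, 6}  B2 = {0, 6}  B3 = {0, 7}  B4 = {2, 6}  B5 = {4, 6}  B6 = {3, 6}  B7 = {0, 5}  B8 = {6, 8}
Tree: B1–B2, B2–B3, B2–B4, B4–B5, B1–B6, B2–B7, B6–B8

Each bag holds 2 vertices, so the decomposition has width 1, which upper-bounds the treewidth. Any graph with an edge has treewidth ≥ 1, and G has the edge 6–1. Combining the bounds, tw(G) = 1.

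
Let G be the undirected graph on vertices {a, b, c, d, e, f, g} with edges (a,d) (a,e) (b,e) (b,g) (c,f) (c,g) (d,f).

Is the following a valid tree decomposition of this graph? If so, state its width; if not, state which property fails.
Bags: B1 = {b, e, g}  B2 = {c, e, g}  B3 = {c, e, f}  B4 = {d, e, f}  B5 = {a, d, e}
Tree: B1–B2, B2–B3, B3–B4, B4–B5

Yes; width 2.

Every vertex of G appears in some bag (union = {a, b, c, d, e, f, g}); every edge is covered by a bag; and for each vertex v the set of bags containing v is connected in the bag tree. The decomposition is therefore valid. The largest bag has 3 vertices, so the width is 2.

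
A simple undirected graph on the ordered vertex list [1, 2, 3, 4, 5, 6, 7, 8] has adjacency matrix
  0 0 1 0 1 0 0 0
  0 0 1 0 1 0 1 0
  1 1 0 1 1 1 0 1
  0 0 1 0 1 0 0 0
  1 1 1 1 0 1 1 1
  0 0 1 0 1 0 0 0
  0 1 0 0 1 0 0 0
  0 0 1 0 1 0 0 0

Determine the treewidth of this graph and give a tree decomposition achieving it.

Treewidth 2.
One optimal decomposition is:
Bags: B1 = {3, 5, 6}  B2 = {1, 3, 5}  B3 = {3, 4, 5}  B4 = {2, 3, 5}  B5 = {3, 5, 8}  B6 = {2, 5, 7}
Tree: B1–B2, B1–B3, B1–B4, B2–B5, B4–B6

The largest bag has 3 vertices, giving width 2; this decomposition certifies tw(G) ≤ 2. Conversely, {1, 3, 5} is a clique of size 3, and the vertices of any clique must share a bag in every tree decomposition; so some bag has ≥ 3 vertices and tw(G) ≥ 2. Therefore the treewidth is 2.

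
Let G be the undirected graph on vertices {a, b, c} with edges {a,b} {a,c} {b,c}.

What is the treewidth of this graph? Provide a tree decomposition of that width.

Treewidth 2.
Bags: B1 = {a, b, c}
Tree: (single bag)

A single bag containing all 3 vertices is trivially a valid decomposition of width 2. Conversely, {a, b, c} is a clique of size 3, and the vertices of any clique must share a bag in every tree decomposition; so some bag has ≥ 3 vertices and tw(G) ≥ 2. Combining the bounds, tw(G) = 2.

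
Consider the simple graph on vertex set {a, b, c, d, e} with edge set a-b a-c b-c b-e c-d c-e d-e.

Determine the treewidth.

2

A width-2 tree decomposition is:
Bags: B1 = {b, c, e}  B2 = {c, d, e}  B3 = {a, b, c}
Tree: B1–B2, B1–B3
Each bag holds 3 vertices, so the decomposition has width 2, which upper-bounds the treewidth. Conversely, {c, d, e} is a clique of size 3, and the vertices of any clique must share a bag in every tree decomposition; so some bag has ≥ 3 vertices and tw(G) ≥ 2. Therefore the treewidth is 2.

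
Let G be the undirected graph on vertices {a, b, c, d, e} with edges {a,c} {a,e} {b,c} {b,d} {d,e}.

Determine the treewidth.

2

A width-2 tree decomposition is:
Bags: B1 = {a, b, c}  B2 = {a, b, d}  B3 = {a, d, e}
Tree: B1–B2, B2–B3
Every bag has size at most 3, so the width is 3 − 1 = 2 and tw(G) ≤ 2. Since a–c–b–d–e–a is a cycle in G, G is not acyclic. Forests are exactly the graphs of treewidth ≤ 1, so tw(G) ≥ 2. Combining the bounds, tw(G) = 2.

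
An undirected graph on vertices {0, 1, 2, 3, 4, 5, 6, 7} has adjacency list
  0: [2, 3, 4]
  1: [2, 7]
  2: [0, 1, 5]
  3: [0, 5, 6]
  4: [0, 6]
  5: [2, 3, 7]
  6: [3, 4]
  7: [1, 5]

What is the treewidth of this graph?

A width-2 tree decomposition is:
Bags: B1 = {3, 4, 6}  B2 = {0, 3, 4}  B3 = {0, 3, 5}  B4 = {0, 2, 5}  B5 = {2, 5, 7}  B6 = {1, 2, 7}
Tree: B1–B2, B2–B3, B3–B4, B4–B5, B5–B6
Each bag holds 3 vertices, so the decomposition has width 2, which upper-bounds the treewidth. The edges 6–4–0–3–6 form a cycle, so G is not a tree and its treewidth is at least 2. Therefore the treewidth is 2.

2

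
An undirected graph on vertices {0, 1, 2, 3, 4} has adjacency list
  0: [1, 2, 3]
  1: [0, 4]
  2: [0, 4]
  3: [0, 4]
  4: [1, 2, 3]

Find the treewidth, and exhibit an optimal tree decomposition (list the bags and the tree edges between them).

The largest bag has 3 vertices, giving width 2; this decomposition certifies tw(G) ≤ 2. For the lower bound, G contains the cycle 4–2–0–1–4, so G is not a forest; only forests have treewidth ≤ 1, hence tw(G) ≥ 2. Combining the bounds, tw(G) = 2.

Treewidth 2.
Bags: B1 = {0, 2, 4}  B2 = {0, 1, 4}  B3 = {0, 3, 4}
Tree: B1–B2, B2–B3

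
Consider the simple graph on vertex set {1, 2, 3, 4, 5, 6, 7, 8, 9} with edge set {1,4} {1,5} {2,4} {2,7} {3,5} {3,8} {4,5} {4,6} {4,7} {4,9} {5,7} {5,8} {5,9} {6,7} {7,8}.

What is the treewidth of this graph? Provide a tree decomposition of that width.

Treewidth 2.
Bags: B1 = {4, 5, 7}  B2 = {1, 4, 5}  B3 = {5, 7, 8}  B4 = {4, 5, 9}  B5 = {4, 6, 7}  B6 = {3, 5, 8}  B7 = {2, 4, 7}
Tree: B1–B2, B1–B3, B1–B4, B1–B5, B3–B6, B5–B7

Every bag has size at most 3, so the width is 3 − 1 = 2 and tw(G) ≤ 2. For the lower bound, the 3 vertices {3, 5, 8} are pairwise adjacent, and any tree decomposition puts a clique entirely inside one bag — forcing width ≥ 2. Hence tw(G) = 2 exactly.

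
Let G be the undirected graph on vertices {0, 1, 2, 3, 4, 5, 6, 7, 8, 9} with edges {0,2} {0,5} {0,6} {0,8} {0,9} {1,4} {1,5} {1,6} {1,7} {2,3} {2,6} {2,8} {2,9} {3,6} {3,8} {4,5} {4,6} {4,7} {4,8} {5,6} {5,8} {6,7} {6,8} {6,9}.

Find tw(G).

A width-3 tree decomposition is:
Bags: B1 = {0, 5, 6, 8}  B2 = {0, 2, 6, 8}  B3 = {4, 5, 6, 8}  B4 = {2, 3, 6, 8}  B5 = {1, 4, 5, 6}  B6 = {1, 4, 6, 7}  B7 = {0, 2, 6, 9}
Tree: B1–B2, B1–B3, B2–B4, B3–B5, B5–B6, B2–B7
Each bag holds 4 vertices, so the decomposition has width 3, which upper-bounds the treewidth. On the other hand G contains the 4-clique {0, 2, 6, 8}. A clique must lie in a single bag of any decomposition, so no decomposition can have width below 3. Therefore the treewidth is 3.

3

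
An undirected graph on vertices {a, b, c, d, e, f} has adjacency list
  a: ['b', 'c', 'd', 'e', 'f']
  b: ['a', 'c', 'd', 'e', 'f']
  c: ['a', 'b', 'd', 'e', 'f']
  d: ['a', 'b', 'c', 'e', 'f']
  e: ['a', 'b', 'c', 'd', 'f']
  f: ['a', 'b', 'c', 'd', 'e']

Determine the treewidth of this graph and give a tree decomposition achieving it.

A single bag containing all 6 vertices is trivially a valid decomposition of width 5. Conversely, {a, b, c, d, e, f} is a clique of size 6, and the vertices of any clique must share a bag in every tree decomposition; so some bag has ≥ 6 vertices and tw(G) ≥ 5. Combining the bounds, tw(G) = 5.

Treewidth 5.
One optimal decomposition is:
Bags: B1 = {a, b, c, d, e, f}
Tree: (single bag)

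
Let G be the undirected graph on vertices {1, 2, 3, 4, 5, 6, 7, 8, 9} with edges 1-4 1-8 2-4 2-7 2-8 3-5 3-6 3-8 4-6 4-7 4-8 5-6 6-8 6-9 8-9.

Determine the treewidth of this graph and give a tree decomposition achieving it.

Each bag holds 3 vertices, so the decomposition has width 2, which upper-bounds the treewidth. Conversely, {6, 8, 9} is a clique of size 3, and the vertices of any clique must share a bag in every tree decomposition; so some bag has ≥ 3 vertices and tw(G) ≥ 2. Combining the bounds, tw(G) = 2.

Treewidth 2.
One such decomposition:
Bags: B1 = {2, 4, 8}  B2 = {4, 6, 8}  B3 = {6, 8, 9}  B4 = {3, 6, 8}  B5 = {1, 4, 8}  B6 = {2, 4, 7}  B7 = {3, 5, 6}
Tree: B1–B2, B2–B3, B3–B4, B2–B5, B1–B6, B4–B7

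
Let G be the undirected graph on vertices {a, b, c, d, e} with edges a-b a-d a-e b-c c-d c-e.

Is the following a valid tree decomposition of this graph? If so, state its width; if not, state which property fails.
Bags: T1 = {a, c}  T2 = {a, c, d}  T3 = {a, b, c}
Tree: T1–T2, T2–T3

No — vertex e appears in no bag.

A tree decomposition must satisfy three properties: every vertex lies in some bag; for every edge, both endpoints lie together in some bag; and for every vertex, the bags containing it form a connected subtree. Here vertex e appears in no bag, so the decomposition is invalid.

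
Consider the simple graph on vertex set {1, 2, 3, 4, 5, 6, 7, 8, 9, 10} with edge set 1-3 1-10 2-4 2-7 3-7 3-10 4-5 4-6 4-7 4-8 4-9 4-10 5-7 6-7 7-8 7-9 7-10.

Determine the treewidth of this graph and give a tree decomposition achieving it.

The largest bag has 3 vertices, giving width 2; this decomposition certifies tw(G) ≤ 2. On the other hand G contains the 3-clique {1, 3, 10}. A clique must lie in a single bag of any decomposition, so no decomposition can have width below 2. Combining the bounds, tw(G) = 2.

Treewidth 2.
One optimal decomposition is:
Bags: B1 = {4, 6, 7}  B2 = {4, 7, 10}  B3 = {3, 7, 10}  B4 = {1, 3, 10}  B5 = {4, 5, 7}  B6 = {4, 7, 8}  B7 = {2, 4, 7}  B8 = {4, 7, 9}
Tree: B1–B2, B2–B3, B3–B4, B1–B5, B1–B6, B1–B7, B5–B8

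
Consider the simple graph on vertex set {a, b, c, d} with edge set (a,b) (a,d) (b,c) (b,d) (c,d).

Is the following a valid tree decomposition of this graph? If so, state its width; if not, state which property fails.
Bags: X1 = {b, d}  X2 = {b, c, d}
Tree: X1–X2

No — vertex a appears in no bag.

A tree decomposition must satisfy three properties: every vertex lies in some bag; for every edge, both endpoints lie together in some bag; and for every vertex, the bags containing it form a connected subtree. Here vertex a appears in no bag, so the decomposition is invalid.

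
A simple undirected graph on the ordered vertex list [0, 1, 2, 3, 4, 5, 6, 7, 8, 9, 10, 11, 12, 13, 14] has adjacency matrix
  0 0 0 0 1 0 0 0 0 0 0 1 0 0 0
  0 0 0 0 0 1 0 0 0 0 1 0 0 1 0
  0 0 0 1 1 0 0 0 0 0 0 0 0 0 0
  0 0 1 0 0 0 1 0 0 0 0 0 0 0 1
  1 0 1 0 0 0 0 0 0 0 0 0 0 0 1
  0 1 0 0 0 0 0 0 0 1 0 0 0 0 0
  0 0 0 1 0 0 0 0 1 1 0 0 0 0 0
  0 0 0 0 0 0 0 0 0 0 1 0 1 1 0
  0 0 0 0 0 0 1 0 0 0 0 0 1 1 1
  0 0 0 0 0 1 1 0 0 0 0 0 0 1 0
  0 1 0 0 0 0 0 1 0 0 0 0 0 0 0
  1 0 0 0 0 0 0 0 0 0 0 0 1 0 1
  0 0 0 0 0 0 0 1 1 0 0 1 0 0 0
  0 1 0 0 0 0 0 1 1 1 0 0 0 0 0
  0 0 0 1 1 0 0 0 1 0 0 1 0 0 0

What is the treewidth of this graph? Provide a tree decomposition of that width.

Treewidth 3.
Bags: B1 = {1, 5, 7, 10}  B2 = {1, 5, 7, 13}  B3 = {5, 7, 9, 13}  B4 = {7, 9, 12, 13}  B5 = {8, 9, 12, 13}  B6 = {6, 8, 9, 12}  B7 = {6, 8, 11, 12}  B8 = {6, 8, 11, 14}  B9 = {3, 6, 11, 14}  B10 = {0, 3, 11, 14}  B11 = {0, 3, 4, 14}  B12 = {0, 2, 3, 4}
Tree: B1–B2, B2–B3, B3–B4, B4–B5, B5–B6, B6–B7, B7–B8, B8–B9, B9–B10, B10–B11, B11–B12

Each bag holds 4 vertices, so the decomposition has width 3, which upper-bounds the treewidth. For the lower bound: the 4 vertex sets {1,5,10}, {7}, {13}, {6,8,9,12} are disjoint, each induces a connected subgraph, and every pair is joined by at least one edge of G. Contracting each set to a single vertex therefore yields K_{4} as a minor, and since treewidth is minor-monotone, tw(G) ≥ tw(K_{4}) = 3. The upper and lower bounds meet at 3, so that is the treewidth.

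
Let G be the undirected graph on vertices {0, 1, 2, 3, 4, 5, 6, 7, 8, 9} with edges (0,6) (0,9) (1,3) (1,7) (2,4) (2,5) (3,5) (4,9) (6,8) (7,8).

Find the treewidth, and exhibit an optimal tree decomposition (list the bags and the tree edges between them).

Treewidth 2.
One such decomposition:
Bags: B1 = {1, 7, 8}  B2 = {1, 3, 8}  B3 = {3, 5, 8}  B4 = {2, 5, 8}  B5 = {2, 4, 8}  B6 = {4, 8, 9}  B7 = {0, 8, 9}  B8 = {0, 6, 8}
Tree: B1–B2, B2–B3, B3–B4, B4–B5, B5–B6, B6–B7, B7–B8

Every bag has size at most 3, so the width is 3 − 1 = 2 and tw(G) ≤ 2. For the lower bound, G contains the cycle 8–7–1–3–5–2–4–9–0–6–8, so G is not a forest; only forests have treewidth ≤ 1, hence tw(G) ≥ 2. The upper and lower bounds meet at 2, so that is the treewidth.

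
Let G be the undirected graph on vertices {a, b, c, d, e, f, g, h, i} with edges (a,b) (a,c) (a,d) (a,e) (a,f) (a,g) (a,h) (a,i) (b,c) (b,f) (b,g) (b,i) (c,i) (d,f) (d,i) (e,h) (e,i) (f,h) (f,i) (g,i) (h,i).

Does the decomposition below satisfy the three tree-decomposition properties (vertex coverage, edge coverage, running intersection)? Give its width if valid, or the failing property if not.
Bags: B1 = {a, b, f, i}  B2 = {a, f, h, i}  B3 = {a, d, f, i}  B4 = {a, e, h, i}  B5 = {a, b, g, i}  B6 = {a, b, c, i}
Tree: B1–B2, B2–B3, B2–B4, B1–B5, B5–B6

Yes; width 3.

Vertex coverage: the bags together contain {a, b, c, d, e, f, g, h, i}, the full vertex set. Edge coverage: each edge of G has both endpoints in at least one bag. Running intersection: for every vertex, the bags containing it form a connected subtree. All three properties hold, so this is a valid tree decomposition of width max|bag| − 1 = 3, and hence tw(G) ≤ 3.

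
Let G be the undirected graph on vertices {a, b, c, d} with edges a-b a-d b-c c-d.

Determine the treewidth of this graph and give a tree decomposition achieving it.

Treewidth 2.
Bags: B1 = {a, b, c}  B2 = {a, c, d}
Tree: B1–B2

Every bag has size at most 3, so the width is 3 − 1 = 2 and tw(G) ≤ 2. For the lower bound, G contains the cycle c–b–a–d–c, so G is not a forest; only forests have treewidth ≤ 1, hence tw(G) ≥ 2. The upper and lower bounds meet at 2, so that is the treewidth.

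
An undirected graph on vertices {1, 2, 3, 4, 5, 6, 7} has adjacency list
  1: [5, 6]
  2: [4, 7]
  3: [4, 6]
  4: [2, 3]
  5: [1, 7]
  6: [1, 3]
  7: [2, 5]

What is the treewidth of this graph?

A width-2 tree decomposition is:
Bags: B1 = {2, 3, 4}  B2 = {2, 3, 6}  B3 = {1, 2, 6}  B4 = {1, 2, 5}  B5 = {2, 5, 7}
Tree: B1–B2, B2–B3, B3–B4, B4–B5
Every bag has size at most 3, so the width is 3 − 1 = 2 and tw(G) ≤ 2. The edges 2–4–3–6–1–5–7–2 form a cycle, so G is not a tree and its treewidth is at least 2. Hence tw(G) = 2 exactly.

2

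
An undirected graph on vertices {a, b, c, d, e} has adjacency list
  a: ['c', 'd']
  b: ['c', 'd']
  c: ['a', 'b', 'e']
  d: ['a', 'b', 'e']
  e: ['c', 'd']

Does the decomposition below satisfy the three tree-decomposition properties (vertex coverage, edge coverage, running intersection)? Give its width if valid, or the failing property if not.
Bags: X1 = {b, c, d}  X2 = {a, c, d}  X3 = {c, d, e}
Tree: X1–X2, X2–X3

Yes; width 2.

Checking the three conditions: (i) the bags cover all of {a, b, c, d, e}; (ii) for each edge, some bag contains both endpoints; (iii) the bags containing any fixed vertex form a subtree. All hold, so the decomposition is valid with width 3 − 1 = 2.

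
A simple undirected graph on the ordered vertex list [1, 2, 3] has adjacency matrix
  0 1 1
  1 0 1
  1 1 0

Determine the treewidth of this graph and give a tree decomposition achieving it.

Treewidth 2.
One optimal decomposition is:
Bags: B1 = {1, 2, 3}
Tree: (single bag)

A single bag containing all 3 vertices is trivially a valid decomposition of width 2. Conversely, {1, 2, 3} is a clique of size 3, and the vertices of any clique must share a bag in every tree decomposition; so some bag has ≥ 3 vertices and tw(G) ≥ 2. Hence tw(G) = 2 exactly.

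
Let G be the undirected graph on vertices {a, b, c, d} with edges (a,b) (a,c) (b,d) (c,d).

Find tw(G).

A width-2 tree decomposition is:
Bags: B1 = {a, c, d}  B2 = {a, b, d}
Tree: B1–B2
Every bag has size at most 3, so the width is 3 − 1 = 2 and tw(G) ≤ 2. For the lower bound, G contains the cycle d–c–a–b–d, so G is not a forest; only forests have treewidth ≤ 1, hence tw(G) ≥ 2. The upper and lower bounds meet at 2, so that is the treewidth.

2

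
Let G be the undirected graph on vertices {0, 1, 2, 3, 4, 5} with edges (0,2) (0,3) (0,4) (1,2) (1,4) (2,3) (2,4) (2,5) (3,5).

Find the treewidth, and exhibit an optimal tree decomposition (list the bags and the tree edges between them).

The largest bag has 3 vertices, giving width 2; this decomposition certifies tw(G) ≤ 2. Conversely, {0, 2, 3} is a clique of size 3, and the vertices of any clique must share a bag in every tree decomposition; so some bag has ≥ 3 vertices and tw(G) ≥ 2. The upper and lower bounds meet at 2, so that is the treewidth.

Treewidth 2.
One such decomposition:
Bags: B1 = {0, 2, 4}  B2 = {0, 2, 3}  B3 = {2, 3, 5}  B4 = {1, 2, 4}
Tree: B1–B2, B2–B3, B1–B4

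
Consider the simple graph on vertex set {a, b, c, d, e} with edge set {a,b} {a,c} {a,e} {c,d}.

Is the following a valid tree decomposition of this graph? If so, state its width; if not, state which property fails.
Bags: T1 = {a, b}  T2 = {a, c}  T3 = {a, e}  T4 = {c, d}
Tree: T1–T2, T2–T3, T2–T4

Vertex coverage: the bags together contain {a, b, c, d, e}, the full vertex set. Edge coverage: each edge of G has both endpoints in at least one bag. Running intersection: for every vertex, the bags containing it form a connected subtree. All three properties hold, so this is a valid tree decomposition of width max|bag| − 1 = 1, and hence tw(G) ≤ 1.

Yes; width 1.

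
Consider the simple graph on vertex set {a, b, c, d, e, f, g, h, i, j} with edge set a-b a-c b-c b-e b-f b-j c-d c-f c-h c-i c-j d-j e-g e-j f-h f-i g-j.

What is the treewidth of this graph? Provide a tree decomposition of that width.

Every bag has size at most 3, so the width is 3 − 1 = 2 and tw(G) ≤ 2. On the other hand G contains the 3-clique {e, g, j}. A clique must lie in a single bag of any decomposition, so no decomposition can have width below 2. The upper and lower bounds meet at 2, so that is the treewidth.

Treewidth 2.
One optimal decomposition is:
Bags: B1 = {b, c, j}  B2 = {b, c, f}  B3 = {c, f, h}  B4 = {c, d, j}  B5 = {b, e, j}  B6 = {e, g, j}  B7 = {a, b, c}  B8 = {c, f, i}
Tree: B1–B2, B2–B3, B1–B4, B1–B5, B5–B6, B2–B7, B3–B8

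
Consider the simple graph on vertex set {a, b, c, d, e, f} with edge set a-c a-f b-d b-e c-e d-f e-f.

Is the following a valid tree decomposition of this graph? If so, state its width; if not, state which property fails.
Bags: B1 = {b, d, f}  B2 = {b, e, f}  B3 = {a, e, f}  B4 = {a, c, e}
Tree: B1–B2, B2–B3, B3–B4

Yes; width 2.

Checking the three conditions: (i) the bags cover all of {a, b, c, d, e, f}; (ii) for each edge, some bag contains both endpoints; (iii) the bags containing any fixed vertex form a subtree. All hold, so the decomposition is valid with width 3 − 1 = 2.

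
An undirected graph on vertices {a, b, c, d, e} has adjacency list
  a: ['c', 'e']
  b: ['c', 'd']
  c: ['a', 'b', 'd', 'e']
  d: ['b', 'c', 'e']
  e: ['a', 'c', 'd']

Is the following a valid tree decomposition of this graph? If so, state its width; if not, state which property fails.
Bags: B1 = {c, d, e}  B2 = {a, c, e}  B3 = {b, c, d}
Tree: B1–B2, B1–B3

Yes; width 2.

Every vertex of G appears in some bag (union = {a, b, c, d, e}); every edge is covered by a bag; and for each vertex v the set of bags containing v is connected in the bag tree. The decomposition is therefore valid. The largest bag has 3 vertices, so the width is 2.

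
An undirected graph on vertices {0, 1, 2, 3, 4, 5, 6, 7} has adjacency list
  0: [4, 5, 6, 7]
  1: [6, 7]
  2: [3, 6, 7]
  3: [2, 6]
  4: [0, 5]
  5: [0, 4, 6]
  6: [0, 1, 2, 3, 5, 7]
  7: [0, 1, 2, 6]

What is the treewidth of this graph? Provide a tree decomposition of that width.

The largest bag has 3 vertices, giving width 2; this decomposition certifies tw(G) ≤ 2. On the other hand G contains the 3-clique {0, 4, 5}. A clique must lie in a single bag of any decomposition, so no decomposition can have width below 2. Combining the bounds, tw(G) = 2.

Treewidth 2.
One optimal decomposition is:
Bags: B1 = {2, 6, 7}  B2 = {0, 6, 7}  B3 = {2, 3, 6}  B4 = {1, 6, 7}  B5 = {0, 5, 6}  B6 = {0, 4, 5}
Tree: B1–B2, B1–B3, B2–B4, B2–B5, B5–B6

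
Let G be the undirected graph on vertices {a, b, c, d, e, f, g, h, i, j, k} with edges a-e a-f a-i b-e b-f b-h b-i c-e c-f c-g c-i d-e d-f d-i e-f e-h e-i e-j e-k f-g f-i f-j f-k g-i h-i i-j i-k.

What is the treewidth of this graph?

A width-3 tree decomposition is:
Bags: B1 = {c, e, f, i}  B2 = {b, e, f, i}  B3 = {c, f, g, i}  B4 = {d, e, f, i}  B5 = {a, e, f, i}  B6 = {e, f, i, j}  B7 = {b, e, h, i}  B8 = {e, f, i, k}
Tree: B1–B2, B1–B3, B1–B4, B1–B5, B2–B6, B2–B7, B5–B8
Each bag holds 4 vertices, so the decomposition has width 3, which upper-bounds the treewidth. Conversely, {b, e, h, i} is a clique of size 4, and the vertices of any clique must share a bag in every tree decomposition; so some bag has ≥ 4 vertices and tw(G) ≥ 3. Therefore the treewidth is 3.

3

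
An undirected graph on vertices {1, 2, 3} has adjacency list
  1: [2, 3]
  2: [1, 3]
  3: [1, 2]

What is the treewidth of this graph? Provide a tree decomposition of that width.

With just one bag of size 3, the width is 3 − 1 = 2, so tw(G) ≤ 2. Conversely, {1, 2, 3} is a clique of size 3, and the vertices of any clique must share a bag in every tree decomposition; so some bag has ≥ 3 vertices and tw(G) ≥ 2. Therefore the treewidth is 2.

Treewidth 2.
One such decomposition:
Bags: B1 = {1, 2, 3}
Tree: (single bag)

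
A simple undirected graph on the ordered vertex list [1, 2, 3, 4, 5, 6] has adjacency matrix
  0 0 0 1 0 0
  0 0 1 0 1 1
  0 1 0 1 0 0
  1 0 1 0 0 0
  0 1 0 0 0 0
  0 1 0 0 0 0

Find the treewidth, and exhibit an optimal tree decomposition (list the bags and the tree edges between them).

Each bag holds 2 vertices, so the decomposition has width 1, which upper-bounds the treewidth. G has an edge, so its treewidth is at least 1. Hence tw(G) = 1 exactly.

Treewidth 1.
One such decomposition:
Bags: B1 = {2, 3}  B2 = {2, 6}  B3 = {3, 4}  B4 = {2, 5}  B5 = {1, 4}
Tree: B1–B2, B1–B3, B1–B4, B3–B5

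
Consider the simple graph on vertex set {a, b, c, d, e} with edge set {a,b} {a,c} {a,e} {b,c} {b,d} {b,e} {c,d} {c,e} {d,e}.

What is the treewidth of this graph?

A width-3 tree decomposition is:
Bags: B1 = {a, b, c, e}  B2 = {b, c, d, e}
Tree: B1–B2
Every bag has size at most 4, so the width is 4 − 1 = 3 and tw(G) ≤ 3. On the other hand G contains the 4-clique {b, c, d, e}. A clique must lie in a single bag of any decomposition, so no decomposition can have width below 3. The upper and lower bounds meet at 3, so that is the treewidth.

3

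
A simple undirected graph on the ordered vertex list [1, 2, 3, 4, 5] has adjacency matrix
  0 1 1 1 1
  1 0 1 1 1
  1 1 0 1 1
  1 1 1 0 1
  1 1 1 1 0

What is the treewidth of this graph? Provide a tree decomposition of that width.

With just one bag of size 5, the width is 5 − 1 = 4, so tw(G) ≤ 4. For the lower bound, the 5 vertices {1, 2, 3, 4, 5} are pairwise adjacent, and any tree decomposition puts a clique entirely inside one bag — forcing width ≥ 4. Therefore the treewidth is 4.

Treewidth 4.
Bags: B1 = {1, 2, 3, 4, 5}
Tree: (single bag)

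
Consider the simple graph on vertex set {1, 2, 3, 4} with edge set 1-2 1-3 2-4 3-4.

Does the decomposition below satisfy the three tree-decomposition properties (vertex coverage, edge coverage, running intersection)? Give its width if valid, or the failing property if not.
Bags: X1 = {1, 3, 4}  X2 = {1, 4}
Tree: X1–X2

A tree decomposition must satisfy three properties: every vertex lies in some bag; for every edge, both endpoints lie together in some bag; and for every vertex, the bags containing it form a connected subtree. Here vertex 2 appears in no bag, so the decomposition is invalid.

No — vertex 2 appears in no bag.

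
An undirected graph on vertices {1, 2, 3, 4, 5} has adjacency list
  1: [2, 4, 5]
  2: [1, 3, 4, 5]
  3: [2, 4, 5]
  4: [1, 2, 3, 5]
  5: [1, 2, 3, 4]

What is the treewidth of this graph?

A width-3 tree decomposition is:
Bags: B1 = {1, 2, 4, 5}  B2 = {2, 3, 4, 5}
Tree: B1–B2
The largest bag has 4 vertices, giving width 3; this decomposition certifies tw(G) ≤ 3. On the other hand G contains the 4-clique {1, 2, 4, 5}. A clique must lie in a single bag of any decomposition, so no decomposition can have width below 3. Combining the bounds, tw(G) = 3.

3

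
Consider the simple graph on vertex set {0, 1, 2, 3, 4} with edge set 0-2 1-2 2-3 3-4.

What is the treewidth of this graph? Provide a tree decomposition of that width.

Treewidth 1.
One such decomposition:
Bags: B1 = {2, 3}  B2 = {3, 4}  B3 = {1, 2}  B4 = {0, 2}
Tree: B1–B2, B1–B3, B3–B4

Every bag has size at most 2, so the width is 2 − 1 = 1 and tw(G) ≤ 1. G has an edge, so its treewidth is at least 1. The upper and lower bounds meet at 1, so that is the treewidth.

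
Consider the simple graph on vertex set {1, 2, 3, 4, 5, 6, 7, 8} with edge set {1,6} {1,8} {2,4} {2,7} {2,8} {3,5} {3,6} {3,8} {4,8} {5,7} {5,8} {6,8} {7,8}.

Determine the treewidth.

A width-2 tree decomposition is:
Bags: B1 = {3, 5, 8}  B2 = {3, 6, 8}  B3 = {1, 6, 8}  B4 = {5, 7, 8}  B5 = {2, 7, 8}  B6 = {2, 4, 8}
Tree: B1–B2, B2–B3, B1–B4, B4–B5, B5–B6
Every bag has size at most 3, so the width is 3 − 1 = 2 and tw(G) ≤ 2. For the lower bound, the 3 vertices {1, 6, 8} are pairwise adjacent, and any tree decomposition puts a clique entirely inside one bag — forcing width ≥ 2. Combining the bounds, tw(G) = 2.

2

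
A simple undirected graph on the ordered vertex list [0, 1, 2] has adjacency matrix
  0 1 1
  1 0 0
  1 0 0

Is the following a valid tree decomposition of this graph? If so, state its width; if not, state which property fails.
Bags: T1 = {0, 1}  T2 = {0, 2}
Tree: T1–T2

Yes; width 1.

Every vertex of G appears in some bag (union = {0, 1, 2}); every edge is covered by a bag; and for each vertex v the set of bags containing v is connected in the bag tree. The decomposition is therefore valid. The largest bag has 2 vertices, so the width is 1.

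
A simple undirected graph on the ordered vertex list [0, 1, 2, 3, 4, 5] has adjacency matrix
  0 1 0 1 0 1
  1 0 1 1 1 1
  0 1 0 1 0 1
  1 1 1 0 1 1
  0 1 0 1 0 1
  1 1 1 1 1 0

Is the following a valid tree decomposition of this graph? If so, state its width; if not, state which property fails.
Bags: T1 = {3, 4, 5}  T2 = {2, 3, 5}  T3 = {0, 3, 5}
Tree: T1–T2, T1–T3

A tree decomposition must satisfy three properties: every vertex lies in some bag; for every edge, both endpoints lie together in some bag; and for every vertex, the bags containing it form a connected subtree. Here vertex 1 appears in no bag, so the decomposition is invalid.

No — vertex 1 appears in no bag.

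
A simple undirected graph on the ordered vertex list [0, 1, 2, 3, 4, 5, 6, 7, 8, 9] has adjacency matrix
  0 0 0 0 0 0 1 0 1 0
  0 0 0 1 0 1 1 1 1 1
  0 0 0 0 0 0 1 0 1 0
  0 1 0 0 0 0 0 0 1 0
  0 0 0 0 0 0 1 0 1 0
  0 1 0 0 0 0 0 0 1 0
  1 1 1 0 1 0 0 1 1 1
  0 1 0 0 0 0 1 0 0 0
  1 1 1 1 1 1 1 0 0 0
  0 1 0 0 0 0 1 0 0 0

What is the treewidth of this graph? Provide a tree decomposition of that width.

Treewidth 2.
One optimal decomposition is:
Bags: B1 = {1, 6, 8}  B2 = {1, 3, 8}  B3 = {0, 6, 8}  B4 = {1, 5, 8}  B5 = {4, 6, 8}  B6 = {1, 6, 9}  B7 = {1, 6, 7}  B8 = {2, 6, 8}
Tree: B1–B2, B1–B3, B2–B4, B3–B5, B1–B6, B6–B7, B5–B8

Each bag holds 3 vertices, so the decomposition has width 2, which upper-bounds the treewidth. On the other hand G contains the 3-clique {1, 3, 8}. A clique must lie in a single bag of any decomposition, so no decomposition can have width below 2. The upper and lower bounds meet at 2, so that is the treewidth.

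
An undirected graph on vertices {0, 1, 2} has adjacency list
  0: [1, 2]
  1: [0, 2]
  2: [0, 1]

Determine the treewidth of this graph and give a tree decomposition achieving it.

A single bag containing all 3 vertices is trivially a valid decomposition of width 2. On the other hand G contains the 3-clique {0, 1, 2}. A clique must lie in a single bag of any decomposition, so no decomposition can have width below 2. Combining the bounds, tw(G) = 2.

Treewidth 2.
One such decomposition:
Bags: B1 = {0, 1, 2}
Tree: (single bag)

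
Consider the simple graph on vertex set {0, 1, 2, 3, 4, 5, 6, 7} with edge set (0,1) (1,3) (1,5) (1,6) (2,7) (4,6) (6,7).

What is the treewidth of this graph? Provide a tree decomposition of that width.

Each bag holds 2 vertices, so the decomposition has width 1, which upper-bounds the treewidth. Any graph with an edge has treewidth ≥ 1, and G has the edge 1–3. Hence tw(G) = 1 exactly.

Treewidth 1.
One optimal decomposition is:
Bags: B1 = {1, 3}  B2 = {0, 1}  B3 = {1, 6}  B4 = {4, 6}  B5 = {1, 5}  B6 = {6, 7}  B7 = {2, 7}
Tree: B1–B2, B2–B3, B3–B4, B2–B5, B4–B6, B6–B7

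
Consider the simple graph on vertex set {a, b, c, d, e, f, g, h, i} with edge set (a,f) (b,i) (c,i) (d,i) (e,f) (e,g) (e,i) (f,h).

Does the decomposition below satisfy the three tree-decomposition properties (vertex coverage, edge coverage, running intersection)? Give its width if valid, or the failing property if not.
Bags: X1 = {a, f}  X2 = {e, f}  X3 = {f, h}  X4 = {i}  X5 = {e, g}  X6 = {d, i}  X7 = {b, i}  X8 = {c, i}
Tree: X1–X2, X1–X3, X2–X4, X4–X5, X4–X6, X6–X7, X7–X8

A tree decomposition must satisfy three properties: every vertex lies in some bag; for every edge, both endpoints lie together in some bag; and for every vertex, the bags containing it form a connected subtree. Here edge (e,i) lies in no bag, so the decomposition is invalid.

No — edge (e,i) lies in no bag.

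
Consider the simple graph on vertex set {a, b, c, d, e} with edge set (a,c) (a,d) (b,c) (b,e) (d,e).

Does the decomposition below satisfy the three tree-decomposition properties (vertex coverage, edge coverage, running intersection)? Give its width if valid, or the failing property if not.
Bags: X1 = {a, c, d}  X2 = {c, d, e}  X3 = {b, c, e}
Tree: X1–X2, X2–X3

Yes; width 2.

Checking the three conditions: (i) the bags cover all of {a, b, c, d, e}; (ii) for each edge, some bag contains both endpoints; (iii) the bags containing any fixed vertex form a subtree. All hold, so the decomposition is valid with width 3 − 1 = 2.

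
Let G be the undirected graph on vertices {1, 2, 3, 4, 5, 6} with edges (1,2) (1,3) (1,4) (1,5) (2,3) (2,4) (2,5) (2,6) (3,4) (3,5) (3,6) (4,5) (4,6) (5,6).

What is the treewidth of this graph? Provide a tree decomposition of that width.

Every bag has size at most 5, so the width is 5 − 1 = 4 and tw(G) ≤ 4. Conversely, {1, 2, 3, 4, 5} is a clique of size 5, and the vertices of any clique must share a bag in every tree decomposition; so some bag has ≥ 5 vertices and tw(G) ≥ 4. Hence tw(G) = 4 exactly.

Treewidth 4.
One such decomposition:
Bags: B1 = {2, 3, 4, 5, 6}  B2 = {1, 2, 3, 4, 5}
Tree: B1–B2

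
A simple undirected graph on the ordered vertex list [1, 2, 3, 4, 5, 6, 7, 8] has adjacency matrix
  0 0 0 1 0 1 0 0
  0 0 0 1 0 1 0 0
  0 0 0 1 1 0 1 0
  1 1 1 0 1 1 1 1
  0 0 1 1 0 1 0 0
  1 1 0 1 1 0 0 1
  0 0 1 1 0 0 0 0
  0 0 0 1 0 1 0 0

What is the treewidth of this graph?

A width-2 tree decomposition is:
Bags: B1 = {4, 5, 6}  B2 = {2, 4, 6}  B3 = {3, 4, 5}  B4 = {3, 4, 7}  B5 = {1, 4, 6}  B6 = {4, 6, 8}
Tree: B1–B2, B1–B3, B3–B4, B2–B5, B1–B6
Each bag holds 3 vertices, so the decomposition has width 2, which upper-bounds the treewidth. For the lower bound, the 3 vertices {3, 4, 5} are pairwise adjacent, and any tree decomposition puts a clique entirely inside one bag — forcing width ≥ 2. Hence tw(G) = 2 exactly.

2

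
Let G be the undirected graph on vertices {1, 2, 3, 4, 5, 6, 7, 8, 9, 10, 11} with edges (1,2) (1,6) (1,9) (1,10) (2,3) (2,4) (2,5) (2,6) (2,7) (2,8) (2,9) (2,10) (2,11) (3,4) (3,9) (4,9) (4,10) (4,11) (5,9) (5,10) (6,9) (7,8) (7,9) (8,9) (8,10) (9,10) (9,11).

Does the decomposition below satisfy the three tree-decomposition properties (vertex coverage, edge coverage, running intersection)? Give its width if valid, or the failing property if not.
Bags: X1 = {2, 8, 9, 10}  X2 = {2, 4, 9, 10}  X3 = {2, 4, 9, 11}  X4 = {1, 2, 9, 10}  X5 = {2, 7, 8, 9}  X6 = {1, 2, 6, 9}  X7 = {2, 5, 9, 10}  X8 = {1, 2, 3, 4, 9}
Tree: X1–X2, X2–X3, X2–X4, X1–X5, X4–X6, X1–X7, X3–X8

A tree decomposition must satisfy three properties: every vertex lies in some bag; for every edge, both endpoints lie together in some bag; and for every vertex, the bags containing it form a connected subtree. Here bags containing vertex 1 are not connected in the tree, so the decomposition is invalid.

No — bags containing vertex 1 are not connected in the tree.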